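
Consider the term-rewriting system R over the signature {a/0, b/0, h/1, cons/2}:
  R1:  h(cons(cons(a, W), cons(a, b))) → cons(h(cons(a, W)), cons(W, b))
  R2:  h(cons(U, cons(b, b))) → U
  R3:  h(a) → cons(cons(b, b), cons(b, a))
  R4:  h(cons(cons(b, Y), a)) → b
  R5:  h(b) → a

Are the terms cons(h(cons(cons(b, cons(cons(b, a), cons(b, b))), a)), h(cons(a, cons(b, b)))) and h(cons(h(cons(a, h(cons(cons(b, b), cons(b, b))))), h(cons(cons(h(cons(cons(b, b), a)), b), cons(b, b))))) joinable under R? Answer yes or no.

Reduce t₁ = cons(h(cons(cons(b, cons(cons(b, a), cons(b, b))), a)), h(cons(a, cons(b, b)))):
1. cons(h(cons(cons(b, cons(cons(b, a), cons(b, b))), a)), h(cons(a, cons(b, b))))  →  cons(b, h(cons(a, cons(b, b))))   [R4 at 1]
2. cons(b, h(cons(a, cons(b, b))))  →  cons(b, a)   [R2 at 2]

Reduce t₂ = h(cons(h(cons(a, h(cons(cons(b, b), cons(b, b))))), h(cons(cons(h(cons(cons(b, b), a)), b), cons(b, b))))):
1. h(cons(h(cons(a, h(cons(cons(b, b), cons(b, b))))), h(cons(cons(h(cons(cons(b, b), a)), b), cons(b, b)))))  →  h(cons(h(cons(a, cons(b, b))), h(cons(cons(h(cons(cons(b, b), a)), b), cons(b, b)))))   [R2 at 1.1.1.2]
2. h(cons(h(cons(a, cons(b, b))), h(cons(cons(h(cons(cons(b, b), a)), b), cons(b, b)))))  →  h(cons(a, h(cons(cons(h(cons(cons(b, b), a)), b), cons(b, b)))))   [R2 at 1.1]
3. h(cons(a, h(cons(cons(h(cons(cons(b, b), a)), b), cons(b, b)))))  →  h(cons(a, cons(h(cons(cons(b, b), a)), b)))   [R2 at 1.2]
4. h(cons(a, cons(h(cons(cons(b, b), a)), b)))  →  h(cons(a, cons(b, b)))   [R4 at 1.2.1]
5. h(cons(a, cons(b, b)))  →  a   [R2 at ε]

no — NF(t₁) = cons(b, a), NF(t₂) = a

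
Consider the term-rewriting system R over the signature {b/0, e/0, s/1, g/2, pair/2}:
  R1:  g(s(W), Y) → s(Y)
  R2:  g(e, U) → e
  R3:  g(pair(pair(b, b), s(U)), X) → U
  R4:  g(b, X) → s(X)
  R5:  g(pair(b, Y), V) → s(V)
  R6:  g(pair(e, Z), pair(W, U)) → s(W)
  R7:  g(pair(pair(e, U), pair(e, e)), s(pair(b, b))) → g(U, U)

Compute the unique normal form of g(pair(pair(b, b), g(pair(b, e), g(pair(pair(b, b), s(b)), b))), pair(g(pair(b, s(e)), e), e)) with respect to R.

b

1. g(pair(pair(b, b), g(pair(b, e), g(pair(pair(b, b), s(b)), b))), pair(g(pair(b, s(e)), e), e))  →  g(pair(pair(b, b), s(g(pair(pair(b, b), s(b)), b))), pair(g(pair(b, s(e)), e), e))   [R5 at 1.2]
2. g(pair(pair(b, b), s(g(pair(pair(b, b), s(b)), b))), pair(g(pair(b, s(e)), e), e))  →  g(pair(pair(b, b), s(b)), b)   [R3 at ε]
3. g(pair(pair(b, b), s(b)), b)  →  b   [R3 at ε]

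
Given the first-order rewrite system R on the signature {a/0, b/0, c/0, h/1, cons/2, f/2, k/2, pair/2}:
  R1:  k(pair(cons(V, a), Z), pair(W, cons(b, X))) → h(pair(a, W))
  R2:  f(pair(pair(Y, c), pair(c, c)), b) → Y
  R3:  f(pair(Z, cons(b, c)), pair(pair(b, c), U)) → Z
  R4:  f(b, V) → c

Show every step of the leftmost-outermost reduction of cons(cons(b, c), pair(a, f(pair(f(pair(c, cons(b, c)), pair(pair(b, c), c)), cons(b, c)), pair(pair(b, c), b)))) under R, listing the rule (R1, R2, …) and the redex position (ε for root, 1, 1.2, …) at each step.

cons(cons(b, c), pair(a, c))

1. cons(cons(b, c), pair(a, f(pair(f(pair(c, cons(b, c)), pair(pair(b, c), c)), cons(b, c)), pair(pair(b, c), b))))  →  cons(cons(b, c), pair(a, f(pair(c, cons(b, c)), pair(pair(b, c), c))))   [R3 at 2.2]
2. cons(cons(b, c), pair(a, f(pair(c, cons(b, c)), pair(pair(b, c), c))))  →  cons(cons(b, c), pair(a, c))   [R3 at 2.2]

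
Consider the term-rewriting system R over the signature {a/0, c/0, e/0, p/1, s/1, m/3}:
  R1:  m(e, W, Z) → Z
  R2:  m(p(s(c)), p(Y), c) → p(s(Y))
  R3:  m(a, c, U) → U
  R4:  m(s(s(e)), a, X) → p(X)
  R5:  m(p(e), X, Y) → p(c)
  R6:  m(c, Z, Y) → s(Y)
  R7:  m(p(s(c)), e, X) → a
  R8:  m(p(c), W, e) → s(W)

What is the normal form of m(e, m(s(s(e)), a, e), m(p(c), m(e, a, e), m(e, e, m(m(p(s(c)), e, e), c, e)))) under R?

s(e)

1. m(e, m(s(s(e)), a, e), m(p(c), m(e, a, e), m(e, e, m(m(p(s(c)), e, e), c, e))))  →  m(p(c), m(e, a, e), m(e, e, m(m(p(s(c)), e, e), c, e)))   [R1 at ε]
2. m(p(c), m(e, a, e), m(e, e, m(m(p(s(c)), e, e), c, e)))  →  m(p(c), e, m(e, e, m(m(p(s(c)), e, e), c, e)))   [R1 at 2]
3. m(p(c), e, m(e, e, m(m(p(s(c)), e, e), c, e)))  →  m(p(c), e, m(m(p(s(c)), e, e), c, e))   [R1 at 3]
4. m(p(c), e, m(m(p(s(c)), e, e), c, e))  →  m(p(c), e, m(a, c, e))   [R7 at 3.1]
5. m(p(c), e, m(a, c, e))  →  m(p(c), e, e)   [R3 at 3]
6. m(p(c), e, e)  →  s(e)   [R8 at ε]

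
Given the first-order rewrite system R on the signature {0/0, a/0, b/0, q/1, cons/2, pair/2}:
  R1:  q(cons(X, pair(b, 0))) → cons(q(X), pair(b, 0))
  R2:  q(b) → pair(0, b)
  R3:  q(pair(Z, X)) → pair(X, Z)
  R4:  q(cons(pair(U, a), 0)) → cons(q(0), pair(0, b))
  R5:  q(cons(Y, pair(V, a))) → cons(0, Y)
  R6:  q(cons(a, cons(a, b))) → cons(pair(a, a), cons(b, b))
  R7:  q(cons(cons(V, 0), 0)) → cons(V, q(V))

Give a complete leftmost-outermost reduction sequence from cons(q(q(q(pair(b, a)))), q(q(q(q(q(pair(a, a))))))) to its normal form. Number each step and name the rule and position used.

cons(pair(a, b), pair(a, a))

1. cons(q(q(q(pair(b, a)))), q(q(q(q(q(pair(a, a)))))))  →  cons(q(q(pair(a, b))), q(q(q(q(q(pair(a, a)))))))   [R3 at 1.1.1]
2. cons(q(q(pair(a, b))), q(q(q(q(q(pair(a, a)))))))  →  cons(q(pair(b, a)), q(q(q(q(q(pair(a, a)))))))   [R3 at 1.1]
3. cons(q(pair(b, a)), q(q(q(q(q(pair(a, a)))))))  →  cons(pair(a, b), q(q(q(q(q(pair(a, a)))))))   [R3 at 1]
4. cons(pair(a, b), q(q(q(q(q(pair(a, a)))))))  →  cons(pair(a, b), q(q(q(q(pair(a, a))))))   [R3 at 2.1.1.1.1]
5. cons(pair(a, b), q(q(q(q(pair(a, a))))))  →  cons(pair(a, b), q(q(q(pair(a, a)))))   [R3 at 2.1.1.1]
6. cons(pair(a, b), q(q(q(pair(a, a)))))  →  cons(pair(a, b), q(q(pair(a, a))))   [R3 at 2.1.1]
7. cons(pair(a, b), q(q(pair(a, a))))  →  cons(pair(a, b), q(pair(a, a)))   [R3 at 2.1]
8. cons(pair(a, b), q(pair(a, a)))  →  cons(pair(a, b), pair(a, a))   [R3 at 2]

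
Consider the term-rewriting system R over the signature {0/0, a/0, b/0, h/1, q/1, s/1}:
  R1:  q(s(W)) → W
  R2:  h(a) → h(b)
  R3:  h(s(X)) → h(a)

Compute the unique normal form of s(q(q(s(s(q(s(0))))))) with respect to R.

s(0)

1. s(q(q(s(s(q(s(0)))))))  →  s(q(s(q(s(0)))))   [R1 at 1.1]
2. s(q(s(q(s(0)))))  →  s(q(s(0)))   [R1 at 1]
3. s(q(s(0)))  →  s(0)   [R1 at 1]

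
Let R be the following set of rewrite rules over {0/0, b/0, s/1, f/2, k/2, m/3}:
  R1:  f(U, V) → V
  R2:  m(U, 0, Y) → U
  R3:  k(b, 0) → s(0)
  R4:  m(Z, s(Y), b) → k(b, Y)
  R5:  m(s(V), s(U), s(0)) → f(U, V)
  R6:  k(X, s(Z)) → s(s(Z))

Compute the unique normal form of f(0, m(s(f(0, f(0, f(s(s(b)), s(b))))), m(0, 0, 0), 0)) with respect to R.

s(s(b))

1. f(0, m(s(f(0, f(0, f(s(s(b)), s(b))))), m(0, 0, 0), 0))  →  m(s(f(0, f(0, f(s(s(b)), s(b))))), m(0, 0, 0), 0)   [R1 at ε]
2. m(s(f(0, f(0, f(s(s(b)), s(b))))), m(0, 0, 0), 0)  →  m(s(f(0, f(s(s(b)), s(b)))), m(0, 0, 0), 0)   [R1 at 1.1]
3. m(s(f(0, f(s(s(b)), s(b)))), m(0, 0, 0), 0)  →  m(s(f(s(s(b)), s(b))), m(0, 0, 0), 0)   [R1 at 1.1]
4. m(s(f(s(s(b)), s(b))), m(0, 0, 0), 0)  →  m(s(s(b)), m(0, 0, 0), 0)   [R1 at 1.1]
5. m(s(s(b)), m(0, 0, 0), 0)  →  m(s(s(b)), 0, 0)   [R2 at 2]
6. m(s(s(b)), 0, 0)  →  s(s(b))   [R2 at ε]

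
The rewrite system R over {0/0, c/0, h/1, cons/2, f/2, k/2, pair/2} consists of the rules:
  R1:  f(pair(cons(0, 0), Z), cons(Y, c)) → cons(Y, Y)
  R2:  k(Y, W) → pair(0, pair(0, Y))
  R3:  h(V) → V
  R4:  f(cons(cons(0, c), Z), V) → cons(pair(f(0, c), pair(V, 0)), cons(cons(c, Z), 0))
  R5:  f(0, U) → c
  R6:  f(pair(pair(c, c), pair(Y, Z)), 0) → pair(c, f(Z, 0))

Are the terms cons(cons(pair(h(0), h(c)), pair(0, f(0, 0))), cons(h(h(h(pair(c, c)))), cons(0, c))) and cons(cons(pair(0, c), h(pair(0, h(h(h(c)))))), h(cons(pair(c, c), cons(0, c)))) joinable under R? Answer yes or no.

yes — NF(t₁) = cons(cons(pair(0, c), pair(0, c)), cons(pair(c, c), cons(0, c))), NF(t₂) = cons(cons(pair(0, c), pair(0, c)), cons(pair(c, c), cons(0, c)))

Reduce t₁ = cons(cons(pair(h(0), h(c)), pair(0, f(0, 0))), cons(h(h(h(pair(c, c)))), cons(0, c))):
1. cons(cons(pair(h(0), h(c)), pair(0, f(0, 0))), cons(h(h(h(pair(c, c)))), cons(0, c)))  →  cons(cons(pair(0, h(c)), pair(0, f(0, 0))), cons(h(h(h(pair(c, c)))), cons(0, c)))   [R3 at 1.1.1]
2. cons(cons(pair(0, h(c)), pair(0, f(0, 0))), cons(h(h(h(pair(c, c)))), cons(0, c)))  →  cons(cons(pair(0, c), pair(0, f(0, 0))), cons(h(h(h(pair(c, c)))), cons(0, c)))   [R3 at 1.1.2]
3. cons(cons(pair(0, c), pair(0, f(0, 0))), cons(h(h(h(pair(c, c)))), cons(0, c)))  →  cons(cons(pair(0, c), pair(0, c)), cons(h(h(h(pair(c, c)))), cons(0, c)))   [R5 at 1.2.2]
4. cons(cons(pair(0, c), pair(0, c)), cons(h(h(h(pair(c, c)))), cons(0, c)))  →  cons(cons(pair(0, c), pair(0, c)), cons(h(h(pair(c, c))), cons(0, c)))   [R3 at 2.1]
5. cons(cons(pair(0, c), pair(0, c)), cons(h(h(pair(c, c))), cons(0, c)))  →  cons(cons(pair(0, c), pair(0, c)), cons(h(pair(c, c)), cons(0, c)))   [R3 at 2.1]
6. cons(cons(pair(0, c), pair(0, c)), cons(h(pair(c, c)), cons(0, c)))  →  cons(cons(pair(0, c), pair(0, c)), cons(pair(c, c), cons(0, c)))   [R3 at 2.1]

Reduce t₂ = cons(cons(pair(0, c), h(pair(0, h(h(h(c)))))), h(cons(pair(c, c), cons(0, c)))):
1. cons(cons(pair(0, c), h(pair(0, h(h(h(c)))))), h(cons(pair(c, c), cons(0, c))))  →  cons(cons(pair(0, c), pair(0, h(h(h(c))))), h(cons(pair(c, c), cons(0, c))))   [R3 at 1.2]
2. cons(cons(pair(0, c), pair(0, h(h(h(c))))), h(cons(pair(c, c), cons(0, c))))  →  cons(cons(pair(0, c), pair(0, h(h(c)))), h(cons(pair(c, c), cons(0, c))))   [R3 at 1.2.2]
3. cons(cons(pair(0, c), pair(0, h(h(c)))), h(cons(pair(c, c), cons(0, c))))  →  cons(cons(pair(0, c), pair(0, h(c))), h(cons(pair(c, c), cons(0, c))))   [R3 at 1.2.2]
4. cons(cons(pair(0, c), pair(0, h(c))), h(cons(pair(c, c), cons(0, c))))  →  cons(cons(pair(0, c), pair(0, c)), h(cons(pair(c, c), cons(0, c))))   [R3 at 1.2.2]
5. cons(cons(pair(0, c), pair(0, c)), h(cons(pair(c, c), cons(0, c))))  →  cons(cons(pair(0, c), pair(0, c)), cons(pair(c, c), cons(0, c)))   [R3 at 2]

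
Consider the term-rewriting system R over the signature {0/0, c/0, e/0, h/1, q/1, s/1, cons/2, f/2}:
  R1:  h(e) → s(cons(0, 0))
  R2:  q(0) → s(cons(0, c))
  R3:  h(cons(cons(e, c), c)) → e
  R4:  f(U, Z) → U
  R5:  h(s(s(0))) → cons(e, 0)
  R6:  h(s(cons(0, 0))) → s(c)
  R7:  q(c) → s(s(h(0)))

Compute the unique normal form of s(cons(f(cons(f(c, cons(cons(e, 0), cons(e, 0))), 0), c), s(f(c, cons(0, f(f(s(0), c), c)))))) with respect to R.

1. s(cons(f(cons(f(c, cons(cons(e, 0), cons(e, 0))), 0), c), s(f(c, cons(0, f(f(s(0), c), c))))))  →  s(cons(cons(f(c, cons(cons(e, 0), cons(e, 0))), 0), s(f(c, cons(0, f(f(s(0), c), c))))))   [R4 at 1.1]
2. s(cons(cons(f(c, cons(cons(e, 0), cons(e, 0))), 0), s(f(c, cons(0, f(f(s(0), c), c))))))  →  s(cons(cons(c, 0), s(f(c, cons(0, f(f(s(0), c), c))))))   [R4 at 1.1.1]
3. s(cons(cons(c, 0), s(f(c, cons(0, f(f(s(0), c), c))))))  →  s(cons(cons(c, 0), s(c)))   [R4 at 1.2.1]

s(cons(cons(c, 0), s(c)))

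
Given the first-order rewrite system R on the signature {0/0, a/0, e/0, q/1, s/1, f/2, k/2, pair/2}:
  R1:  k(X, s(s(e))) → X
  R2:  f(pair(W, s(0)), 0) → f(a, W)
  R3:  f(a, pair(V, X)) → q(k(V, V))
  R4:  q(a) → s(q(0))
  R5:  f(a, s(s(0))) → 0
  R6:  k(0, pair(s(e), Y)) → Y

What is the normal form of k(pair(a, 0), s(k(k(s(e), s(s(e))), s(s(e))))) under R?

pair(a, 0)

1. k(pair(a, 0), s(k(k(s(e), s(s(e))), s(s(e)))))  →  k(pair(a, 0), s(k(s(e), s(s(e)))))   [R1 at 2.1]
2. k(pair(a, 0), s(k(s(e), s(s(e)))))  →  k(pair(a, 0), s(s(e)))   [R1 at 2.1]
3. k(pair(a, 0), s(s(e)))  →  pair(a, 0)   [R1 at ε]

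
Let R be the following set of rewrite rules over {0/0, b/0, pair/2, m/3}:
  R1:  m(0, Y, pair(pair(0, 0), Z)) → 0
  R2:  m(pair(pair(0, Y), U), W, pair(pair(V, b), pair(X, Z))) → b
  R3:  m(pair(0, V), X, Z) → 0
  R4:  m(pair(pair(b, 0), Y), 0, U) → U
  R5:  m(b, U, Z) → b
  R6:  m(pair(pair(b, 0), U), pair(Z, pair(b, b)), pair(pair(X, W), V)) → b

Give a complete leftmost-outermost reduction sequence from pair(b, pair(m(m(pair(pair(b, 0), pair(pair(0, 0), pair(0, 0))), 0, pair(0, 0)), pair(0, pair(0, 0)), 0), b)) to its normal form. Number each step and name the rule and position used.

1. pair(b, pair(m(m(pair(pair(b, 0), pair(pair(0, 0), pair(0, 0))), 0, pair(0, 0)), pair(0, pair(0, 0)), 0), b))  →  pair(b, pair(m(pair(0, 0), pair(0, pair(0, 0)), 0), b))   [R4 at 2.1.1]
2. pair(b, pair(m(pair(0, 0), pair(0, pair(0, 0)), 0), b))  →  pair(b, pair(0, b))   [R3 at 2.1]

pair(b, pair(0, b))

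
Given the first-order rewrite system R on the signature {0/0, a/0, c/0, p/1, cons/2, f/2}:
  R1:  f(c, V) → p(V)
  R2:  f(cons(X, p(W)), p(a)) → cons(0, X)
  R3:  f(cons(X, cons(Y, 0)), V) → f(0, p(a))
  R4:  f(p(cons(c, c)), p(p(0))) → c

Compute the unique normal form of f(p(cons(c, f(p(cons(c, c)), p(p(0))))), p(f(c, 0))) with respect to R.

1. f(p(cons(c, f(p(cons(c, c)), p(p(0))))), p(f(c, 0)))  →  f(p(cons(c, c)), p(f(c, 0)))   [R4 at 1.1.2]
2. f(p(cons(c, c)), p(f(c, 0)))  →  f(p(cons(c, c)), p(p(0)))   [R1 at 2.1]
3. f(p(cons(c, c)), p(p(0)))  →  c   [R4 at ε]

c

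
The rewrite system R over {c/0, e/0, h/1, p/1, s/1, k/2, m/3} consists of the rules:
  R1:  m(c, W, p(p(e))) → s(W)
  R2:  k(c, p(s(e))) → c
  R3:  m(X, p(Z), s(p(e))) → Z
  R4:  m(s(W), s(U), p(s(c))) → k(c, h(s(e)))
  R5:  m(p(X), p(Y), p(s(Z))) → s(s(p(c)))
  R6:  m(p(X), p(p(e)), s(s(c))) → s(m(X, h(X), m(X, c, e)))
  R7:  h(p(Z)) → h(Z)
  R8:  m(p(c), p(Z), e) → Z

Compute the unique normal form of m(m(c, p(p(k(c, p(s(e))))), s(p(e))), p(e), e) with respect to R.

1. m(m(c, p(p(k(c, p(s(e))))), s(p(e))), p(e), e)  →  m(p(k(c, p(s(e)))), p(e), e)   [R3 at 1]
2. m(p(k(c, p(s(e)))), p(e), e)  →  m(p(c), p(e), e)   [R2 at 1.1]
3. m(p(c), p(e), e)  →  e   [R8 at ε]

e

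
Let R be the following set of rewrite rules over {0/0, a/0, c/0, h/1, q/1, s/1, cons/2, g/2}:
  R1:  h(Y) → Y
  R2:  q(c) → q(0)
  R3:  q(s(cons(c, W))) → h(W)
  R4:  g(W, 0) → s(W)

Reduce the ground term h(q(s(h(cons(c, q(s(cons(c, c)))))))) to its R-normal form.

1. h(q(s(h(cons(c, q(s(cons(c, c))))))))  →  q(s(h(cons(c, q(s(cons(c, c)))))))   [R1 at ε]
2. q(s(h(cons(c, q(s(cons(c, c)))))))  →  q(s(cons(c, q(s(cons(c, c))))))   [R1 at 1.1]
3. q(s(cons(c, q(s(cons(c, c))))))  →  h(q(s(cons(c, c))))   [R3 at ε]
4. h(q(s(cons(c, c))))  →  q(s(cons(c, c)))   [R1 at ε]
5. q(s(cons(c, c)))  →  h(c)   [R3 at ε]
6. h(c)  →  c   [R1 at ε]

c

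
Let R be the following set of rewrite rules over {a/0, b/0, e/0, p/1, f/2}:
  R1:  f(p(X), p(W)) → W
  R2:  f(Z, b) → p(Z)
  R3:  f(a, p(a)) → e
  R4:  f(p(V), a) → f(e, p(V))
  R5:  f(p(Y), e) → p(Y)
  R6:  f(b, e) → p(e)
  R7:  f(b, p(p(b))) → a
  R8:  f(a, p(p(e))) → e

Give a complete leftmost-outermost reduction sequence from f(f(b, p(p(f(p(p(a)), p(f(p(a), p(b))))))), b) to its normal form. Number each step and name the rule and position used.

p(a)

1. f(f(b, p(p(f(p(p(a)), p(f(p(a), p(b))))))), b)  →  p(f(b, p(p(f(p(p(a)), p(f(p(a), p(b))))))))   [R2 at ε]
2. p(f(b, p(p(f(p(p(a)), p(f(p(a), p(b))))))))  →  p(f(b, p(p(f(p(a), p(b))))))   [R1 at 1.2.1.1]
3. p(f(b, p(p(f(p(a), p(b))))))  →  p(f(b, p(p(b))))   [R1 at 1.2.1.1]
4. p(f(b, p(p(b))))  →  p(a)   [R7 at 1]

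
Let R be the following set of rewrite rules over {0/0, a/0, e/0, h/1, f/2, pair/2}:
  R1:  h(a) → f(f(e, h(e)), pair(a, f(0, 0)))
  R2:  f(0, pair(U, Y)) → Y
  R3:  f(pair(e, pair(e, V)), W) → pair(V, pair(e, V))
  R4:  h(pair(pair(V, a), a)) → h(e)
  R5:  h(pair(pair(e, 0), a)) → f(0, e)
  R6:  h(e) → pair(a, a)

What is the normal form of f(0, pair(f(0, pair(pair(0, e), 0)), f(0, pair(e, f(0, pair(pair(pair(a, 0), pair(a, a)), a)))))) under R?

a

1. f(0, pair(f(0, pair(pair(0, e), 0)), f(0, pair(e, f(0, pair(pair(pair(a, 0), pair(a, a)), a))))))  →  f(0, pair(e, f(0, pair(pair(pair(a, 0), pair(a, a)), a))))   [R2 at ε]
2. f(0, pair(e, f(0, pair(pair(pair(a, 0), pair(a, a)), a))))  →  f(0, pair(pair(pair(a, 0), pair(a, a)), a))   [R2 at ε]
3. f(0, pair(pair(pair(a, 0), pair(a, a)), a))  →  a   [R2 at ε]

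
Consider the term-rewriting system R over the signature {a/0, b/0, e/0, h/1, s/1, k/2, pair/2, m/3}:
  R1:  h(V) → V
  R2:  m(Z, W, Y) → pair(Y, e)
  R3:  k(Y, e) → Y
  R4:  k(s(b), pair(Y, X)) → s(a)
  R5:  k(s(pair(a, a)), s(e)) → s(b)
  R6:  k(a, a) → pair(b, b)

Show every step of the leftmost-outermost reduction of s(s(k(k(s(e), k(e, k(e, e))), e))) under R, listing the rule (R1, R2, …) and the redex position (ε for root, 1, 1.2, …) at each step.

s(s(s(e)))

1. s(s(k(k(s(e), k(e, k(e, e))), e)))  →  s(s(k(s(e), k(e, k(e, e)))))   [R3 at 1.1]
2. s(s(k(s(e), k(e, k(e, e)))))  →  s(s(k(s(e), k(e, e))))   [R3 at 1.1.2.2]
3. s(s(k(s(e), k(e, e))))  →  s(s(k(s(e), e)))   [R3 at 1.1.2]
4. s(s(k(s(e), e)))  →  s(s(s(e)))   [R3 at 1.1]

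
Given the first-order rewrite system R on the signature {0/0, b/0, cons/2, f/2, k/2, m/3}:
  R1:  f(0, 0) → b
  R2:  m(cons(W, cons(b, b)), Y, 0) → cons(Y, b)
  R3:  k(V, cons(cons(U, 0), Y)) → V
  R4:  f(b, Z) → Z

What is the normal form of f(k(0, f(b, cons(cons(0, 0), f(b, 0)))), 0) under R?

b

1. f(k(0, f(b, cons(cons(0, 0), f(b, 0)))), 0)  →  f(k(0, cons(cons(0, 0), f(b, 0))), 0)   [R4 at 1.2]
2. f(k(0, cons(cons(0, 0), f(b, 0))), 0)  →  f(0, 0)   [R3 at 1]
3. f(0, 0)  →  b   [R1 at ε]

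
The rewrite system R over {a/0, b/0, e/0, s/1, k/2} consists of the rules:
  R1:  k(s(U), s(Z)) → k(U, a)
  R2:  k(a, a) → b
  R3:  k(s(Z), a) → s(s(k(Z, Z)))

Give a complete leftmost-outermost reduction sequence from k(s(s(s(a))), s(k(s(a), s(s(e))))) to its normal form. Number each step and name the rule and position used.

1. k(s(s(s(a))), s(k(s(a), s(s(e)))))  →  k(s(s(a)), a)   [R1 at ε]
2. k(s(s(a)), a)  →  s(s(k(s(a), s(a))))   [R3 at ε]
3. s(s(k(s(a), s(a))))  →  s(s(k(a, a)))   [R1 at 1.1]
4. s(s(k(a, a)))  →  s(s(b))   [R2 at 1.1]

s(s(b))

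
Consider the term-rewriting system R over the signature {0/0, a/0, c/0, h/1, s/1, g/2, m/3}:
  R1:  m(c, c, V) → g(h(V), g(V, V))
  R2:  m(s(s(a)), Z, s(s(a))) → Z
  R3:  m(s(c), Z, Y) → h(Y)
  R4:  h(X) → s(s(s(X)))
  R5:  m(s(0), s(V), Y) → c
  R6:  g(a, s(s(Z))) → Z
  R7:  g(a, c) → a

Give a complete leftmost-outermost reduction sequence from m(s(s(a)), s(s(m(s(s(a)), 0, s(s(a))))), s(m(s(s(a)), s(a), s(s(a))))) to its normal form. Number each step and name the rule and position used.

s(s(0))

1. m(s(s(a)), s(s(m(s(s(a)), 0, s(s(a))))), s(m(s(s(a)), s(a), s(s(a)))))  →  m(s(s(a)), s(s(0)), s(m(s(s(a)), s(a), s(s(a)))))   [R2 at 2.1.1]
2. m(s(s(a)), s(s(0)), s(m(s(s(a)), s(a), s(s(a)))))  →  m(s(s(a)), s(s(0)), s(s(a)))   [R2 at 3.1]
3. m(s(s(a)), s(s(0)), s(s(a)))  →  s(s(0))   [R2 at ε]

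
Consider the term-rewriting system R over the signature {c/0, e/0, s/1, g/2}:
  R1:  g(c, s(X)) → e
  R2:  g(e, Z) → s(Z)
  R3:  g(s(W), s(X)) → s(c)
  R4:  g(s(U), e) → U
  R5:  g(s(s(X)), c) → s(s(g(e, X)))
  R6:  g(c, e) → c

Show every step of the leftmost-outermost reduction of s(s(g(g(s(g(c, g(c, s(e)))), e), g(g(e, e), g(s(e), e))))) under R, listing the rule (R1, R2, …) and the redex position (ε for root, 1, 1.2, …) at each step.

1. s(s(g(g(s(g(c, g(c, s(e)))), e), g(g(e, e), g(s(e), e)))))  →  s(s(g(g(c, g(c, s(e))), g(g(e, e), g(s(e), e)))))   [R4 at 1.1.1]
2. s(s(g(g(c, g(c, s(e))), g(g(e, e), g(s(e), e)))))  →  s(s(g(g(c, e), g(g(e, e), g(s(e), e)))))   [R1 at 1.1.1.2]
3. s(s(g(g(c, e), g(g(e, e), g(s(e), e)))))  →  s(s(g(c, g(g(e, e), g(s(e), e)))))   [R6 at 1.1.1]
4. s(s(g(c, g(g(e, e), g(s(e), e)))))  →  s(s(g(c, g(s(e), g(s(e), e)))))   [R2 at 1.1.2.1]
5. s(s(g(c, g(s(e), g(s(e), e)))))  →  s(s(g(c, g(s(e), e))))   [R4 at 1.1.2.2]
6. s(s(g(c, g(s(e), e))))  →  s(s(g(c, e)))   [R4 at 1.1.2]
7. s(s(g(c, e)))  →  s(s(c))   [R6 at 1.1]

s(s(c))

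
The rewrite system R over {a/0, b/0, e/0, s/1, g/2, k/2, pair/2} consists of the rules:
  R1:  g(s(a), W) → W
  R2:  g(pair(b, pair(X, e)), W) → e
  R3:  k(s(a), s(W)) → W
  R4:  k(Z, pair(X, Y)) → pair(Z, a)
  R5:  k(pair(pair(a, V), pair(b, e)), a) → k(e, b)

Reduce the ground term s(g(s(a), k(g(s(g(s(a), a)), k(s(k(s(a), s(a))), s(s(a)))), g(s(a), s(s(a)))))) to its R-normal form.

1. s(g(s(a), k(g(s(g(s(a), a)), k(s(k(s(a), s(a))), s(s(a)))), g(s(a), s(s(a))))))  →  s(k(g(s(g(s(a), a)), k(s(k(s(a), s(a))), s(s(a)))), g(s(a), s(s(a)))))   [R1 at 1]
2. s(k(g(s(g(s(a), a)), k(s(k(s(a), s(a))), s(s(a)))), g(s(a), s(s(a)))))  →  s(k(g(s(a), k(s(k(s(a), s(a))), s(s(a)))), g(s(a), s(s(a)))))   [R1 at 1.1.1.1]
3. s(k(g(s(a), k(s(k(s(a), s(a))), s(s(a)))), g(s(a), s(s(a)))))  →  s(k(k(s(k(s(a), s(a))), s(s(a))), g(s(a), s(s(a)))))   [R1 at 1.1]
4. s(k(k(s(k(s(a), s(a))), s(s(a))), g(s(a), s(s(a)))))  →  s(k(k(s(a), s(s(a))), g(s(a), s(s(a)))))   [R3 at 1.1.1.1]
5. s(k(k(s(a), s(s(a))), g(s(a), s(s(a)))))  →  s(k(s(a), g(s(a), s(s(a)))))   [R3 at 1.1]
6. s(k(s(a), g(s(a), s(s(a)))))  →  s(k(s(a), s(s(a))))   [R1 at 1.2]
7. s(k(s(a), s(s(a))))  →  s(s(a))   [R3 at 1]

s(s(a))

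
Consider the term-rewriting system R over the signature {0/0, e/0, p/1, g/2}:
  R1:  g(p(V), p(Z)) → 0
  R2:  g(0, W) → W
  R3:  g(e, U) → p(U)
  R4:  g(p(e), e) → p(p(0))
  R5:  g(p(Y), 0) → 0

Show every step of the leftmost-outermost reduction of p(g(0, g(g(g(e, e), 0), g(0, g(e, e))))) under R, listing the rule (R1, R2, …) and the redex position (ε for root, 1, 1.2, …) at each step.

p(p(e))

1. p(g(0, g(g(g(e, e), 0), g(0, g(e, e)))))  →  p(g(g(g(e, e), 0), g(0, g(e, e))))   [R2 at 1]
2. p(g(g(g(e, e), 0), g(0, g(e, e))))  →  p(g(g(p(e), 0), g(0, g(e, e))))   [R3 at 1.1.1]
3. p(g(g(p(e), 0), g(0, g(e, e))))  →  p(g(0, g(0, g(e, e))))   [R5 at 1.1]
4. p(g(0, g(0, g(e, e))))  →  p(g(0, g(e, e)))   [R2 at 1]
5. p(g(0, g(e, e)))  →  p(g(e, e))   [R2 at 1]
6. p(g(e, e))  →  p(p(e))   [R3 at 1]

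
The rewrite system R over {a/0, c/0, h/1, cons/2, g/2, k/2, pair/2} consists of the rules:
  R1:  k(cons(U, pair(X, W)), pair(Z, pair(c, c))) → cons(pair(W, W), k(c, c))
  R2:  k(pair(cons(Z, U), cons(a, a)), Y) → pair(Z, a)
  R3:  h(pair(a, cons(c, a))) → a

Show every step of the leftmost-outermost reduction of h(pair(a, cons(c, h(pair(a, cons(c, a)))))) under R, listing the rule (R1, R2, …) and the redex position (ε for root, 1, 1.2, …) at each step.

1. h(pair(a, cons(c, h(pair(a, cons(c, a))))))  →  h(pair(a, cons(c, a)))   [R3 at 1.2.2]
2. h(pair(a, cons(c, a)))  →  a   [R3 at ε]

a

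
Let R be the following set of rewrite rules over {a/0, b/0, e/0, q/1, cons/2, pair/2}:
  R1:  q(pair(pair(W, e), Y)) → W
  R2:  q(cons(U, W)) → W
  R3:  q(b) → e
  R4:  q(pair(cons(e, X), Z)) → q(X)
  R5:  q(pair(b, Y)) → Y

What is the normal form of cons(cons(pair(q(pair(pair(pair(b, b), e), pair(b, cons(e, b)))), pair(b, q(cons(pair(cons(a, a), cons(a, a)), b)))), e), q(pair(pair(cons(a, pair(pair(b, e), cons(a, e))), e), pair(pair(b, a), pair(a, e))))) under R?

cons(cons(pair(pair(b, b), pair(b, b)), e), cons(a, pair(pair(b, e), cons(a, e))))

1. cons(cons(pair(q(pair(pair(pair(b, b), e), pair(b, cons(e, b)))), pair(b, q(cons(pair(cons(a, a), cons(a, a)), b)))), e), q(pair(pair(cons(a, pair(pair(b, e), cons(a, e))), e), pair(pair(b, a), pair(a, e)))))  →  cons(cons(pair(pair(b, b), pair(b, q(cons(pair(cons(a, a), cons(a, a)), b)))), e), q(pair(pair(cons(a, pair(pair(b, e), cons(a, e))), e), pair(pair(b, a), pair(a, e)))))   [R1 at 1.1.1]
2. cons(cons(pair(pair(b, b), pair(b, q(cons(pair(cons(a, a), cons(a, a)), b)))), e), q(pair(pair(cons(a, pair(pair(b, e), cons(a, e))), e), pair(pair(b, a), pair(a, e)))))  →  cons(cons(pair(pair(b, b), pair(b, b)), e), q(pair(pair(cons(a, pair(pair(b, e), cons(a, e))), e), pair(pair(b, a), pair(a, e)))))   [R2 at 1.1.2.2]
3. cons(cons(pair(pair(b, b), pair(b, b)), e), q(pair(pair(cons(a, pair(pair(b, e), cons(a, e))), e), pair(pair(b, a), pair(a, e)))))  →  cons(cons(pair(pair(b, b), pair(b, b)), e), cons(a, pair(pair(b, e), cons(a, e))))   [R1 at 2]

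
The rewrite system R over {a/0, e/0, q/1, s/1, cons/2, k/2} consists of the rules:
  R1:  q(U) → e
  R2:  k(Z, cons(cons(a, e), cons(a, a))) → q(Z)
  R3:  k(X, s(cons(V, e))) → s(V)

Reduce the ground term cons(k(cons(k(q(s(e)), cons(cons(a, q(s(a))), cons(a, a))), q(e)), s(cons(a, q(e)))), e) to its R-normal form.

1. cons(k(cons(k(q(s(e)), cons(cons(a, q(s(a))), cons(a, a))), q(e)), s(cons(a, q(e)))), e)  →  cons(k(cons(k(e, cons(cons(a, q(s(a))), cons(a, a))), q(e)), s(cons(a, q(e)))), e)   [R1 at 1.1.1.1]
2. cons(k(cons(k(e, cons(cons(a, q(s(a))), cons(a, a))), q(e)), s(cons(a, q(e)))), e)  →  cons(k(cons(k(e, cons(cons(a, e), cons(a, a))), q(e)), s(cons(a, q(e)))), e)   [R1 at 1.1.1.2.1.2]
3. cons(k(cons(k(e, cons(cons(a, e), cons(a, a))), q(e)), s(cons(a, q(e)))), e)  →  cons(k(cons(q(e), q(e)), s(cons(a, q(e)))), e)   [R2 at 1.1.1]
4. cons(k(cons(q(e), q(e)), s(cons(a, q(e)))), e)  →  cons(k(cons(e, q(e)), s(cons(a, q(e)))), e)   [R1 at 1.1.1]
5. cons(k(cons(e, q(e)), s(cons(a, q(e)))), e)  →  cons(k(cons(e, e), s(cons(a, q(e)))), e)   [R1 at 1.1.2]
6. cons(k(cons(e, e), s(cons(a, q(e)))), e)  →  cons(k(cons(e, e), s(cons(a, e))), e)   [R1 at 1.2.1.2]
7. cons(k(cons(e, e), s(cons(a, e))), e)  →  cons(s(a), e)   [R3 at 1]

cons(s(a), e)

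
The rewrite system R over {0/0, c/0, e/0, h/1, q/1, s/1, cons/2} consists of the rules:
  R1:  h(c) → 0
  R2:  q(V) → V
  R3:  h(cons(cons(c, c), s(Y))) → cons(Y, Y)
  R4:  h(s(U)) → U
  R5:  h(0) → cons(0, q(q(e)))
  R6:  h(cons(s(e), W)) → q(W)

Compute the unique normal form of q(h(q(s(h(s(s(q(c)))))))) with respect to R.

1. q(h(q(s(h(s(s(q(c))))))))  →  h(q(s(h(s(s(q(c)))))))   [R2 at ε]
2. h(q(s(h(s(s(q(c)))))))  →  h(s(h(s(s(q(c))))))   [R2 at 1]
3. h(s(h(s(s(q(c))))))  →  h(s(s(q(c))))   [R4 at ε]
4. h(s(s(q(c))))  →  s(q(c))   [R4 at ε]
5. s(q(c))  →  s(c)   [R2 at 1]

s(c)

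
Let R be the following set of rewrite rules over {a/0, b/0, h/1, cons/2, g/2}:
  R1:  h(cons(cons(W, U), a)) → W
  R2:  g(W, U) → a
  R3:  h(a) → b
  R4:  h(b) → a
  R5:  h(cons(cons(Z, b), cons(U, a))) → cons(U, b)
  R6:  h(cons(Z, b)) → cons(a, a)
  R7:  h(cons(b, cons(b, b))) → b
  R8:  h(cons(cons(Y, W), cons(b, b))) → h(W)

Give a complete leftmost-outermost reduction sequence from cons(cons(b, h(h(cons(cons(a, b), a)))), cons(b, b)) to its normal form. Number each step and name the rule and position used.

1. cons(cons(b, h(h(cons(cons(a, b), a)))), cons(b, b))  →  cons(cons(b, h(a)), cons(b, b))   [R1 at 1.2.1]
2. cons(cons(b, h(a)), cons(b, b))  →  cons(cons(b, b), cons(b, b))   [R3 at 1.2]

cons(cons(b, b), cons(b, b))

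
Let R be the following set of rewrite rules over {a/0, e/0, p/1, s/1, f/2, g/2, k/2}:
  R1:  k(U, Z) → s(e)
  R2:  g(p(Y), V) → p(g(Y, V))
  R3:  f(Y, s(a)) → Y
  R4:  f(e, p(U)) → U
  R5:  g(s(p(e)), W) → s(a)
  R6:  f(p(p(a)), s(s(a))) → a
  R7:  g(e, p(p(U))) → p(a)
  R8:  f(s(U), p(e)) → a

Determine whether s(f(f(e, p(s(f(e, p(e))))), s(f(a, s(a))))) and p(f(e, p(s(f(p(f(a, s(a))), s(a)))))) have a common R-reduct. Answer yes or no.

Reduce t₁ = s(f(f(e, p(s(f(e, p(e))))), s(f(a, s(a))))):
1. s(f(f(e, p(s(f(e, p(e))))), s(f(a, s(a)))))  →  s(f(s(f(e, p(e))), s(f(a, s(a)))))   [R4 at 1.1]
2. s(f(s(f(e, p(e))), s(f(a, s(a)))))  →  s(f(s(e), s(f(a, s(a)))))   [R4 at 1.1.1]
3. s(f(s(e), s(f(a, s(a)))))  →  s(f(s(e), s(a)))   [R3 at 1.2.1]
4. s(f(s(e), s(a)))  →  s(s(e))   [R3 at 1]

Reduce t₂ = p(f(e, p(s(f(p(f(a, s(a))), s(a)))))):
1. p(f(e, p(s(f(p(f(a, s(a))), s(a))))))  →  p(s(f(p(f(a, s(a))), s(a))))   [R4 at 1]
2. p(s(f(p(f(a, s(a))), s(a))))  →  p(s(p(f(a, s(a)))))   [R3 at 1.1]
3. p(s(p(f(a, s(a)))))  →  p(s(p(a)))   [R3 at 1.1.1]

no — NF(t₁) = s(s(e)), NF(t₂) = p(s(p(a)))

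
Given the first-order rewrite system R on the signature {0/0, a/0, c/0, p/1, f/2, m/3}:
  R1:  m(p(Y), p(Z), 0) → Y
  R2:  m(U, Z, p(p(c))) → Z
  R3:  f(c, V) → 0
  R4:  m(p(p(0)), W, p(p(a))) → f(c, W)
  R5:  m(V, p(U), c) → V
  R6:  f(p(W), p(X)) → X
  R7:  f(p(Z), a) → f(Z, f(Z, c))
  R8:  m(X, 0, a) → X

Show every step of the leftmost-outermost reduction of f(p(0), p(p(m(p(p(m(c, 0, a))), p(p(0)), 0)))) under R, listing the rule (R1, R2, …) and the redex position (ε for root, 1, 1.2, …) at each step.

1. f(p(0), p(p(m(p(p(m(c, 0, a))), p(p(0)), 0))))  →  p(m(p(p(m(c, 0, a))), p(p(0)), 0))   [R6 at ε]
2. p(m(p(p(m(c, 0, a))), p(p(0)), 0))  →  p(p(m(c, 0, a)))   [R1 at 1]
3. p(p(m(c, 0, a)))  →  p(p(c))   [R8 at 1.1]

p(p(c))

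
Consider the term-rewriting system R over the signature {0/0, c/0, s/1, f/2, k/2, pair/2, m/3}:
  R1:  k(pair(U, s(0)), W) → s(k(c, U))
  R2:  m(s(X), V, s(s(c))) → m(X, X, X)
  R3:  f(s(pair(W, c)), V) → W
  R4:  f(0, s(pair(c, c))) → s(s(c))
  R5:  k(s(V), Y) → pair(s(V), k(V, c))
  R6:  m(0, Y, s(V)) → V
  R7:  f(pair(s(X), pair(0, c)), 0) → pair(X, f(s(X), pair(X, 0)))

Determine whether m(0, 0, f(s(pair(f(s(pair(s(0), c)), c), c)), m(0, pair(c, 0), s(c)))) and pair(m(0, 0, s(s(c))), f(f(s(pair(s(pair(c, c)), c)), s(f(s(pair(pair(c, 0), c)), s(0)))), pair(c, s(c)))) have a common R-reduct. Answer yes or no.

no — NF(t₁) = 0, NF(t₂) = pair(s(c), c)

Reduce t₁ = m(0, 0, f(s(pair(f(s(pair(s(0), c)), c), c)), m(0, pair(c, 0), s(c)))):
1. m(0, 0, f(s(pair(f(s(pair(s(0), c)), c), c)), m(0, pair(c, 0), s(c))))  →  m(0, 0, f(s(pair(s(0), c)), c))   [R3 at 3]
2. m(0, 0, f(s(pair(s(0), c)), c))  →  m(0, 0, s(0))   [R3 at 3]
3. m(0, 0, s(0))  →  0   [R6 at ε]

Reduce t₂ = pair(m(0, 0, s(s(c))), f(f(s(pair(s(pair(c, c)), c)), s(f(s(pair(pair(c, 0), c)), s(0)))), pair(c, s(c)))):
1. pair(m(0, 0, s(s(c))), f(f(s(pair(s(pair(c, c)), c)), s(f(s(pair(pair(c, 0), c)), s(0)))), pair(c, s(c))))  →  pair(s(c), f(f(s(pair(s(pair(c, c)), c)), s(f(s(pair(pair(c, 0), c)), s(0)))), pair(c, s(c))))   [R6 at 1]
2. pair(s(c), f(f(s(pair(s(pair(c, c)), c)), s(f(s(pair(pair(c, 0), c)), s(0)))), pair(c, s(c))))  →  pair(s(c), f(s(pair(c, c)), pair(c, s(c))))   [R3 at 2.1]
3. pair(s(c), f(s(pair(c, c)), pair(c, s(c))))  →  pair(s(c), c)   [R3 at 2]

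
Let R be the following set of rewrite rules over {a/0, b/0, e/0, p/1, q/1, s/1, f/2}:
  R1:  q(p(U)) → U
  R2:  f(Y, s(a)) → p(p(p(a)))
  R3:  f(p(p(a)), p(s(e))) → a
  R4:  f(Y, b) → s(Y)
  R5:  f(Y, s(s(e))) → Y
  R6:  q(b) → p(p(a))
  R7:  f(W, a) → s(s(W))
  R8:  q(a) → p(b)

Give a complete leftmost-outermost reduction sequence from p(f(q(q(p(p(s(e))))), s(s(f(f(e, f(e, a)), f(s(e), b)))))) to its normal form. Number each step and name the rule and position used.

p(s(e))

1. p(f(q(q(p(p(s(e))))), s(s(f(f(e, f(e, a)), f(s(e), b))))))  →  p(f(q(p(s(e))), s(s(f(f(e, f(e, a)), f(s(e), b))))))   [R1 at 1.1.1]
2. p(f(q(p(s(e))), s(s(f(f(e, f(e, a)), f(s(e), b))))))  →  p(f(s(e), s(s(f(f(e, f(e, a)), f(s(e), b))))))   [R1 at 1.1]
3. p(f(s(e), s(s(f(f(e, f(e, a)), f(s(e), b))))))  →  p(f(s(e), s(s(f(f(e, s(s(e))), f(s(e), b))))))   [R7 at 1.2.1.1.1.2]
4. p(f(s(e), s(s(f(f(e, s(s(e))), f(s(e), b))))))  →  p(f(s(e), s(s(f(e, f(s(e), b))))))   [R5 at 1.2.1.1.1]
5. p(f(s(e), s(s(f(e, f(s(e), b))))))  →  p(f(s(e), s(s(f(e, s(s(e)))))))   [R4 at 1.2.1.1.2]
6. p(f(s(e), s(s(f(e, s(s(e)))))))  →  p(f(s(e), s(s(e))))   [R5 at 1.2.1.1]
7. p(f(s(e), s(s(e))))  →  p(s(e))   [R5 at 1]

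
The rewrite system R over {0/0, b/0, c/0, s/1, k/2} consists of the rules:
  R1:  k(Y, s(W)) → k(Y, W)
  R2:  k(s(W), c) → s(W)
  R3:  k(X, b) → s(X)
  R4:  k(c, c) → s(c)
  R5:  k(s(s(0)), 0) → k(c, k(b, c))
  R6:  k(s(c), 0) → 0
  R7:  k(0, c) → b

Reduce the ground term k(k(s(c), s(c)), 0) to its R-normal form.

0

1. k(k(s(c), s(c)), 0)  →  k(k(s(c), c), 0)   [R1 at 1]
2. k(k(s(c), c), 0)  →  k(s(c), 0)   [R2 at 1]
3. k(s(c), 0)  →  0   [R6 at ε]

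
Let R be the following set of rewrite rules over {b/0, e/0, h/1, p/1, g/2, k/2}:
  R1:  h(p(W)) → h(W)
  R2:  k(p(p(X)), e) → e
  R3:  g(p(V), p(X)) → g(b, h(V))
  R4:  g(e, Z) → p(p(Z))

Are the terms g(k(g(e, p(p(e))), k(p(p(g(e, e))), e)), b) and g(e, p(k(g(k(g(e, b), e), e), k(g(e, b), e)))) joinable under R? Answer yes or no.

Reduce t₁ = g(k(g(e, p(p(e))), k(p(p(g(e, e))), e)), b):
1. g(k(g(e, p(p(e))), k(p(p(g(e, e))), e)), b)  →  g(k(p(p(p(p(e)))), k(p(p(g(e, e))), e)), b)   [R4 at 1.1]
2. g(k(p(p(p(p(e)))), k(p(p(g(e, e))), e)), b)  →  g(k(p(p(p(p(e)))), e), b)   [R2 at 1.2]
3. g(k(p(p(p(p(e)))), e), b)  →  g(e, b)   [R2 at 1]
4. g(e, b)  →  p(p(b))   [R4 at ε]

Reduce t₂ = g(e, p(k(g(k(g(e, b), e), e), k(g(e, b), e)))):
1. g(e, p(k(g(k(g(e, b), e), e), k(g(e, b), e))))  →  p(p(p(k(g(k(g(e, b), e), e), k(g(e, b), e)))))   [R4 at ε]
2. p(p(p(k(g(k(g(e, b), e), e), k(g(e, b), e)))))  →  p(p(p(k(g(k(p(p(b)), e), e), k(g(e, b), e)))))   [R4 at 1.1.1.1.1.1]
3. p(p(p(k(g(k(p(p(b)), e), e), k(g(e, b), e)))))  →  p(p(p(k(g(e, e), k(g(e, b), e)))))   [R2 at 1.1.1.1.1]
4. p(p(p(k(g(e, e), k(g(e, b), e)))))  →  p(p(p(k(p(p(e)), k(g(e, b), e)))))   [R4 at 1.1.1.1]
5. p(p(p(k(p(p(e)), k(g(e, b), e)))))  →  p(p(p(k(p(p(e)), k(p(p(b)), e)))))   [R4 at 1.1.1.2.1]
6. p(p(p(k(p(p(e)), k(p(p(b)), e)))))  →  p(p(p(k(p(p(e)), e))))   [R2 at 1.1.1.2]
7. p(p(p(k(p(p(e)), e))))  →  p(p(p(e)))   [R2 at 1.1.1]

no — NF(t₁) = p(p(b)), NF(t₂) = p(p(p(e)))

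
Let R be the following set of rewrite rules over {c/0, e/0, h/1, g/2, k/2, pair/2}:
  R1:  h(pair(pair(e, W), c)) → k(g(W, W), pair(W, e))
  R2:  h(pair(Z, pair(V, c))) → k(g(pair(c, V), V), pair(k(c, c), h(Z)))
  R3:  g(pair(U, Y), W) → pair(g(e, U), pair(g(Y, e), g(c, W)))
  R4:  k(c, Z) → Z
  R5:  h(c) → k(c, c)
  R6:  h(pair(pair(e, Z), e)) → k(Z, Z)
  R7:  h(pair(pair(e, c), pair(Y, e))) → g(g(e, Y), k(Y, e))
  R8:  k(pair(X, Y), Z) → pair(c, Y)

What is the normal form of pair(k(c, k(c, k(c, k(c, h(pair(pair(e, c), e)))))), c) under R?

pair(c, c)

1. pair(k(c, k(c, k(c, k(c, h(pair(pair(e, c), e)))))), c)  →  pair(k(c, k(c, k(c, h(pair(pair(e, c), e))))), c)   [R4 at 1]
2. pair(k(c, k(c, k(c, h(pair(pair(e, c), e))))), c)  →  pair(k(c, k(c, h(pair(pair(e, c), e)))), c)   [R4 at 1]
3. pair(k(c, k(c, h(pair(pair(e, c), e)))), c)  →  pair(k(c, h(pair(pair(e, c), e))), c)   [R4 at 1]
4. pair(k(c, h(pair(pair(e, c), e))), c)  →  pair(h(pair(pair(e, c), e)), c)   [R4 at 1]
5. pair(h(pair(pair(e, c), e)), c)  →  pair(k(c, c), c)   [R6 at 1]
6. pair(k(c, c), c)  →  pair(c, c)   [R4 at 1]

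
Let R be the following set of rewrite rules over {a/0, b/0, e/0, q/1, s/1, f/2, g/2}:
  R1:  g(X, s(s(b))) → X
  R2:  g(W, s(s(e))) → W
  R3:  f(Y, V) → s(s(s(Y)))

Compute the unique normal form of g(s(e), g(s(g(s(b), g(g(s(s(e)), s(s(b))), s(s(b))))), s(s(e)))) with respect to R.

1. g(s(e), g(s(g(s(b), g(g(s(s(e)), s(s(b))), s(s(b))))), s(s(e))))  →  g(s(e), s(g(s(b), g(g(s(s(e)), s(s(b))), s(s(b))))))   [R2 at 2]
2. g(s(e), s(g(s(b), g(g(s(s(e)), s(s(b))), s(s(b))))))  →  g(s(e), s(g(s(b), g(s(s(e)), s(s(b))))))   [R1 at 2.1.2]
3. g(s(e), s(g(s(b), g(s(s(e)), s(s(b))))))  →  g(s(e), s(g(s(b), s(s(e)))))   [R1 at 2.1.2]
4. g(s(e), s(g(s(b), s(s(e)))))  →  g(s(e), s(s(b)))   [R2 at 2.1]
5. g(s(e), s(s(b)))  →  s(e)   [R1 at ε]

s(e)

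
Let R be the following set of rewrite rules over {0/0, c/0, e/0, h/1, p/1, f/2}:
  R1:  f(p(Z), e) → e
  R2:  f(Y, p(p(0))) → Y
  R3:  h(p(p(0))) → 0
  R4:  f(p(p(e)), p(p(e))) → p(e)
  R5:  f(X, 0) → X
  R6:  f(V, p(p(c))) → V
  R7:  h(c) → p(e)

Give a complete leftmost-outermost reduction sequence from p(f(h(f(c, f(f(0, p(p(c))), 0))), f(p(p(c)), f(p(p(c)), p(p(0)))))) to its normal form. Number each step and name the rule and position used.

p(p(e))

1. p(f(h(f(c, f(f(0, p(p(c))), 0))), f(p(p(c)), f(p(p(c)), p(p(0))))))  →  p(f(h(f(c, f(0, p(p(c))))), f(p(p(c)), f(p(p(c)), p(p(0))))))   [R5 at 1.1.1.2]
2. p(f(h(f(c, f(0, p(p(c))))), f(p(p(c)), f(p(p(c)), p(p(0))))))  →  p(f(h(f(c, 0)), f(p(p(c)), f(p(p(c)), p(p(0))))))   [R6 at 1.1.1.2]
3. p(f(h(f(c, 0)), f(p(p(c)), f(p(p(c)), p(p(0))))))  →  p(f(h(c), f(p(p(c)), f(p(p(c)), p(p(0))))))   [R5 at 1.1.1]
4. p(f(h(c), f(p(p(c)), f(p(p(c)), p(p(0))))))  →  p(f(p(e), f(p(p(c)), f(p(p(c)), p(p(0))))))   [R7 at 1.1]
5. p(f(p(e), f(p(p(c)), f(p(p(c)), p(p(0))))))  →  p(f(p(e), f(p(p(c)), p(p(c)))))   [R2 at 1.2.2]
6. p(f(p(e), f(p(p(c)), p(p(c)))))  →  p(f(p(e), p(p(c))))   [R6 at 1.2]
7. p(f(p(e), p(p(c))))  →  p(p(e))   [R6 at 1]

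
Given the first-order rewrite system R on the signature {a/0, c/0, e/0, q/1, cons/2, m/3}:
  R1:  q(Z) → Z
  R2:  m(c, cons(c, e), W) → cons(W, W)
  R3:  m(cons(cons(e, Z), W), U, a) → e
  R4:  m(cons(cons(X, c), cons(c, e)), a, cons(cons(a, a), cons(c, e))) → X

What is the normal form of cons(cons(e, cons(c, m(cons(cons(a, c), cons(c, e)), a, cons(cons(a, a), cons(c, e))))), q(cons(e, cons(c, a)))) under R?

1. cons(cons(e, cons(c, m(cons(cons(a, c), cons(c, e)), a, cons(cons(a, a), cons(c, e))))), q(cons(e, cons(c, a))))  →  cons(cons(e, cons(c, a)), q(cons(e, cons(c, a))))   [R4 at 1.2.2]
2. cons(cons(e, cons(c, a)), q(cons(e, cons(c, a))))  →  cons(cons(e, cons(c, a)), cons(e, cons(c, a)))   [R1 at 2]

cons(cons(e, cons(c, a)), cons(e, cons(c, a)))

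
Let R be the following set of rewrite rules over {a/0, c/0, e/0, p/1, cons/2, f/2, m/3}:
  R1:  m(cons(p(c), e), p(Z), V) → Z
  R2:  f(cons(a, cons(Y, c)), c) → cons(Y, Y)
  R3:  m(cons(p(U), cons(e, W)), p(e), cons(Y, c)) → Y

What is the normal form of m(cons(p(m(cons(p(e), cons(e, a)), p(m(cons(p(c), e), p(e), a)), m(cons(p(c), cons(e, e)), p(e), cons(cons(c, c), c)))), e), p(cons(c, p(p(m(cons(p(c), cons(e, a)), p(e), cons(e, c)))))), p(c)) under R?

cons(c, p(p(e)))

1. m(cons(p(m(cons(p(e), cons(e, a)), p(m(cons(p(c), e), p(e), a)), m(cons(p(c), cons(e, e)), p(e), cons(cons(c, c), c)))), e), p(cons(c, p(p(m(cons(p(c), cons(e, a)), p(e), cons(e, c)))))), p(c))  →  m(cons(p(m(cons(p(e), cons(e, a)), p(e), m(cons(p(c), cons(e, e)), p(e), cons(cons(c, c), c)))), e), p(cons(c, p(p(m(cons(p(c), cons(e, a)), p(e), cons(e, c)))))), p(c))   [R1 at 1.1.1.2.1]
2. m(cons(p(m(cons(p(e), cons(e, a)), p(e), m(cons(p(c), cons(e, e)), p(e), cons(cons(c, c), c)))), e), p(cons(c, p(p(m(cons(p(c), cons(e, a)), p(e), cons(e, c)))))), p(c))  →  m(cons(p(m(cons(p(e), cons(e, a)), p(e), cons(c, c))), e), p(cons(c, p(p(m(cons(p(c), cons(e, a)), p(e), cons(e, c)))))), p(c))   [R3 at 1.1.1.3]
3. m(cons(p(m(cons(p(e), cons(e, a)), p(e), cons(c, c))), e), p(cons(c, p(p(m(cons(p(c), cons(e, a)), p(e), cons(e, c)))))), p(c))  →  m(cons(p(c), e), p(cons(c, p(p(m(cons(p(c), cons(e, a)), p(e), cons(e, c)))))), p(c))   [R3 at 1.1.1]
4. m(cons(p(c), e), p(cons(c, p(p(m(cons(p(c), cons(e, a)), p(e), cons(e, c)))))), p(c))  →  cons(c, p(p(m(cons(p(c), cons(e, a)), p(e), cons(e, c)))))   [R1 at ε]
5. cons(c, p(p(m(cons(p(c), cons(e, a)), p(e), cons(e, c)))))  →  cons(c, p(p(e)))   [R3 at 2.1.1]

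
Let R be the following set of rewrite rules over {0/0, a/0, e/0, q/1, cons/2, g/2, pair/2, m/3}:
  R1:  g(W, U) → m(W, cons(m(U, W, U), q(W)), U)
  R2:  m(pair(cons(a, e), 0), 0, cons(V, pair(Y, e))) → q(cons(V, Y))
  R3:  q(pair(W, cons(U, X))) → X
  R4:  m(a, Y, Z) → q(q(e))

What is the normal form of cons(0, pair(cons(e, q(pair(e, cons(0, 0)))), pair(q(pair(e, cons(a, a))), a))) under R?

cons(0, pair(cons(e, 0), pair(a, a)))

1. cons(0, pair(cons(e, q(pair(e, cons(0, 0)))), pair(q(pair(e, cons(a, a))), a)))  →  cons(0, pair(cons(e, 0), pair(q(pair(e, cons(a, a))), a)))   [R3 at 2.1.2]
2. cons(0, pair(cons(e, 0), pair(q(pair(e, cons(a, a))), a)))  →  cons(0, pair(cons(e, 0), pair(a, a)))   [R3 at 2.2.1]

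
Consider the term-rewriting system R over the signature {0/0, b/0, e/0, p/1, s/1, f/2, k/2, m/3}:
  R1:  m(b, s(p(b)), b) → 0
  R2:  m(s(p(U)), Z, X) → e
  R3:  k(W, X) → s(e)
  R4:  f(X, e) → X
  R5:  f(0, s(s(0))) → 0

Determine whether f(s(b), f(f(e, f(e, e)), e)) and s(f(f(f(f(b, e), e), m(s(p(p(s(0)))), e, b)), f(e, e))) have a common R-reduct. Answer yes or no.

yes — NF(t₁) = s(b), NF(t₂) = s(b)

Reduce t₁ = f(s(b), f(f(e, f(e, e)), e)):
1. f(s(b), f(f(e, f(e, e)), e))  →  f(s(b), f(e, f(e, e)))   [R4 at 2]
2. f(s(b), f(e, f(e, e)))  →  f(s(b), f(e, e))   [R4 at 2.2]
3. f(s(b), f(e, e))  →  f(s(b), e)   [R4 at 2]
4. f(s(b), e)  →  s(b)   [R4 at ε]

Reduce t₂ = s(f(f(f(f(b, e), e), m(s(p(p(s(0)))), e, b)), f(e, e))):
1. s(f(f(f(f(b, e), e), m(s(p(p(s(0)))), e, b)), f(e, e)))  →  s(f(f(f(b, e), m(s(p(p(s(0)))), e, b)), f(e, e)))   [R4 at 1.1.1]
2. s(f(f(f(b, e), m(s(p(p(s(0)))), e, b)), f(e, e)))  →  s(f(f(b, m(s(p(p(s(0)))), e, b)), f(e, e)))   [R4 at 1.1.1]
3. s(f(f(b, m(s(p(p(s(0)))), e, b)), f(e, e)))  →  s(f(f(b, e), f(e, e)))   [R2 at 1.1.2]
4. s(f(f(b, e), f(e, e)))  →  s(f(b, f(e, e)))   [R4 at 1.1]
5. s(f(b, f(e, e)))  →  s(f(b, e))   [R4 at 1.2]
6. s(f(b, e))  →  s(b)   [R4 at 1]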